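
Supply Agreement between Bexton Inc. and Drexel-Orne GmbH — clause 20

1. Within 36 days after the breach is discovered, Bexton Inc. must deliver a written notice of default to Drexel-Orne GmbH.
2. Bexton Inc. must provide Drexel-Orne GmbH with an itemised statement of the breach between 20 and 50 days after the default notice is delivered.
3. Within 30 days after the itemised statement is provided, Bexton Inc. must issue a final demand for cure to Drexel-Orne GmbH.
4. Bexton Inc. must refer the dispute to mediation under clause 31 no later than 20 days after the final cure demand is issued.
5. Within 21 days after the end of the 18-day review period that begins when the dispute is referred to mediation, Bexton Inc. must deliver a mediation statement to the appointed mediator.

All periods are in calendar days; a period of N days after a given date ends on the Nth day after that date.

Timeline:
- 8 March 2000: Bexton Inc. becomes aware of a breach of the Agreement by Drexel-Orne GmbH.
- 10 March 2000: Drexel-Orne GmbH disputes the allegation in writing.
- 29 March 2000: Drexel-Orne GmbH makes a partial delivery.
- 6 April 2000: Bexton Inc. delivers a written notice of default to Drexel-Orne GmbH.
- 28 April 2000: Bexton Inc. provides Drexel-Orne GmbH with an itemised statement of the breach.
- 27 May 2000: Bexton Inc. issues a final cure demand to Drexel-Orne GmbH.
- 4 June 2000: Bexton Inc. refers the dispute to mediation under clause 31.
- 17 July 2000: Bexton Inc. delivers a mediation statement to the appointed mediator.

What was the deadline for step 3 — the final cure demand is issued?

28 May 2000

Step 3 runs from 28 April 2000, when the itemised statement is provided. 30 days after 28 April 2000 is 28 May 2000.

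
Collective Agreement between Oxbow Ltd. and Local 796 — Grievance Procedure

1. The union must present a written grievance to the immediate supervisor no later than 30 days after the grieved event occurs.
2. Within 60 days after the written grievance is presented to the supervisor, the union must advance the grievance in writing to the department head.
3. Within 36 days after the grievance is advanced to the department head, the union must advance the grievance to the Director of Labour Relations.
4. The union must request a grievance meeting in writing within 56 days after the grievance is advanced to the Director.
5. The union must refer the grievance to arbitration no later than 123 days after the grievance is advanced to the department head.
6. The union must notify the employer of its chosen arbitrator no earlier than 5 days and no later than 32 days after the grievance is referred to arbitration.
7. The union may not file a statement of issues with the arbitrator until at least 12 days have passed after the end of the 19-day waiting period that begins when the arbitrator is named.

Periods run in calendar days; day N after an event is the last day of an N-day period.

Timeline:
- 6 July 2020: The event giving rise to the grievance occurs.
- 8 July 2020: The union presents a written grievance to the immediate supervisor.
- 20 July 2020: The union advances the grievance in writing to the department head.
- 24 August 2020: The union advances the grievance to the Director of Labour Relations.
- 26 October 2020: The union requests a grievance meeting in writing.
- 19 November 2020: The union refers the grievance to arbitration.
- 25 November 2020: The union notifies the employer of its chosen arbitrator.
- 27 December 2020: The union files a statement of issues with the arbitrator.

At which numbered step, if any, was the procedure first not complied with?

(1) due by 6 July 2020 + 30 days = 5 August 2020; done 8 July 2020 — timely.
(2) due by 8 July 2020 + 60 days = 6 September 2020; completed 20 July 2020, before the deadline.
(3) due by 20 July 2020 + 36 days = 25 August 2020; completed 24 August 2020, before the deadline.
(4) due by 24 August 2020 + 56 days = 19 October 2020; not done until 26 October 2020, 7 days after the deadline.
The analysis stops there.

Step 4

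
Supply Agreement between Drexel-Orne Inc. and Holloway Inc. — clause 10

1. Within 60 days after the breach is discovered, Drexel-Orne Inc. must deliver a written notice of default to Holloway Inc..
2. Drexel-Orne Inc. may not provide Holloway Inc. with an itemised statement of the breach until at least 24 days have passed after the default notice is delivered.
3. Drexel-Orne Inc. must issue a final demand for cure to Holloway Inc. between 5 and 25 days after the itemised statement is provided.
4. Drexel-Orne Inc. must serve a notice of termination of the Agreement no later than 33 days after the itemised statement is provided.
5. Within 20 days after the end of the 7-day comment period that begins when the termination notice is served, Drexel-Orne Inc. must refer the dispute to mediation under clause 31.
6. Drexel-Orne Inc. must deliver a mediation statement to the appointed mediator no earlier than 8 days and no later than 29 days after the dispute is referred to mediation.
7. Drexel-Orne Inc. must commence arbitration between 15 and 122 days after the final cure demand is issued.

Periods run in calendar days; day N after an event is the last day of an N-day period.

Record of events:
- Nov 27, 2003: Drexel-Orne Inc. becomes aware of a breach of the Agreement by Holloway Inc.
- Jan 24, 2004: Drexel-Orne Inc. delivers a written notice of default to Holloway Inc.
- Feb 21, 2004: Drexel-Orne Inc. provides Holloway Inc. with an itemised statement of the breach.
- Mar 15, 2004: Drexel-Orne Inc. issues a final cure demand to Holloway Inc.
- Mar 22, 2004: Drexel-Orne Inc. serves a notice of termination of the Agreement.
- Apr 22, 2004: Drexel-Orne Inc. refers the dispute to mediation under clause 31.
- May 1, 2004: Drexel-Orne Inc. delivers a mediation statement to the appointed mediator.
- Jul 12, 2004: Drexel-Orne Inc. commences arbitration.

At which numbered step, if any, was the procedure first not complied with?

Step 5

Step 1: 60 days after Nov 27, 2003 (when the breach is discovered) is Jan 26, 2004; done Jan 24, 2004 — timely.
Step 2: the earliest permitted date is 24 days after Jan 24, 2004 (when the default notice is delivered), i.e. Feb 17, 2004; done Feb 21, 2004 — permitted.
Step 3: the window is 5–25 days after Feb 21, 2004 (when the itemised statement is provided), so Feb 26, 2004 through Mar 17, 2004; done Mar 15, 2004 — within the window.
Step 4: 33 days after Feb 21, 2004 (when the itemised statement is provided) is Mar 25, 2004; completed Mar 22, 2004, before the deadline.
Step 5: 20 days after Mar 29, 2004 (end of the 7-day comment period, which began when the termination notice is served on Mar 22, 2004) is Apr 18, 2004; Apr 22, 2004 misses that deadline by 4 days.
No need to go further; step 5 was not satisfied.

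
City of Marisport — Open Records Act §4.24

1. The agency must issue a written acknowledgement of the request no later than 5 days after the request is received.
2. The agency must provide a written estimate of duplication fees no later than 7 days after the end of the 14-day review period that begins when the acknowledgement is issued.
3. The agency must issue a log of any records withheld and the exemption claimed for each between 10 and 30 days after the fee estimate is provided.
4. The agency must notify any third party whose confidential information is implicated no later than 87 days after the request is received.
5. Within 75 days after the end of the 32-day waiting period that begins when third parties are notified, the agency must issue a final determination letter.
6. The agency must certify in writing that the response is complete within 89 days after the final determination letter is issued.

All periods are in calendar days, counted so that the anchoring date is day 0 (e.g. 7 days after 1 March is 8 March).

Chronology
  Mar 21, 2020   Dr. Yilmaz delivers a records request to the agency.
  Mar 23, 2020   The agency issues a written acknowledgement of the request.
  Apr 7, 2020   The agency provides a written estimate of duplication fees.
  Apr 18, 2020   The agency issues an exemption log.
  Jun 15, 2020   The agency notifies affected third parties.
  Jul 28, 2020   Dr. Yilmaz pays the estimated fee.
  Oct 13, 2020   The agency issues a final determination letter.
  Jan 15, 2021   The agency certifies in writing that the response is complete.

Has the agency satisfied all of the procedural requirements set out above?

No

(1) due by Mar 21, 2020 + 5 days = Mar 26, 2020; done Mar 23, 2020 — timely.
(2) due by Apr 6, 2020 + 7 days = Apr 13, 2020; completed Apr 7, 2020, before the deadline.
(3) the permitted window runs from Apr 7, 2020 + 10 = Apr 17, 2020 to Apr 7, 2020 + 30 = May 7, 2020; Apr 18, 2020 falls inside that range.
(4) due by Mar 21, 2020 + 87 days = Jun 16, 2020; Jun 15, 2020 is within that limit.
(5) due by Jul 17, 2020 + 75 days = Sep 30, 2020; not done until Oct 13, 2020, 13 days after the deadline.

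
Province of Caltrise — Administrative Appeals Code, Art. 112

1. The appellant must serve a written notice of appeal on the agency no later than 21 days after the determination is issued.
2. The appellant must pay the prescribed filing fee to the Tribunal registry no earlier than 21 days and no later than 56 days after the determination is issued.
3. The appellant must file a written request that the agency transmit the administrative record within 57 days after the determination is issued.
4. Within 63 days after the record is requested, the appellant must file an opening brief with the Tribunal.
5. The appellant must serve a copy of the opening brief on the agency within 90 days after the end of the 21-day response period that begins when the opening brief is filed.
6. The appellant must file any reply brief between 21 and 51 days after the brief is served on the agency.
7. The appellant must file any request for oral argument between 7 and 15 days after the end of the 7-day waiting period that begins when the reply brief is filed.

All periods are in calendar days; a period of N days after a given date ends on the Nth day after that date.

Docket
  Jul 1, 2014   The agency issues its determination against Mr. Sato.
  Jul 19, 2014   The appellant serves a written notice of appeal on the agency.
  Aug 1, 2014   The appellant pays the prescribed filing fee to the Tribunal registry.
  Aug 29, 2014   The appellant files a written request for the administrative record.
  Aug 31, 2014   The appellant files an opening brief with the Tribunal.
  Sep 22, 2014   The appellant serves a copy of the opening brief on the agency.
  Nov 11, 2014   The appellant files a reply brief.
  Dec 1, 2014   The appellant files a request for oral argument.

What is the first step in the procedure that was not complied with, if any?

Step 3

Step 1: 21 days after Jul 1, 2014 (when the determination is issued) is Jul 22, 2014; done Jul 19, 2014 — timely.
Step 2: the window is 21–56 days after Jul 1, 2014 (when the determination is issued), so Jul 22, 2014 through Aug 26, 2014; Aug 1, 2014 falls inside that range.
Step 3: 57 days after Jul 1, 2014 (when the determination is issued) is Aug 27, 2014; not done until Aug 29, 2014, 2 days after the deadline.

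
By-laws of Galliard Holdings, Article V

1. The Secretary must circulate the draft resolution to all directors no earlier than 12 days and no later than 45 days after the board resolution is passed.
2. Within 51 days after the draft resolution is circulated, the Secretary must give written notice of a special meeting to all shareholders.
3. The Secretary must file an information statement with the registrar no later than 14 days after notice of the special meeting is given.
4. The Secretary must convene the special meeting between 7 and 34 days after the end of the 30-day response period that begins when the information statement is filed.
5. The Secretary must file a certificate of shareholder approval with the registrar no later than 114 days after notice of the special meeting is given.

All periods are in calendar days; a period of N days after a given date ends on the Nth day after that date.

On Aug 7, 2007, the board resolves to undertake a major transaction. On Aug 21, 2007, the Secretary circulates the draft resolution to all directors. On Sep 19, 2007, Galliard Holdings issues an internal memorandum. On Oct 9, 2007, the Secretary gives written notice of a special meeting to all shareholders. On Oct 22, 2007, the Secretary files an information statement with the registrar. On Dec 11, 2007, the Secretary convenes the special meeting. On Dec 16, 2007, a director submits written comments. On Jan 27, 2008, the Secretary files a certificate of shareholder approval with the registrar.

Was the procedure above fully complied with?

Yes

Step 1 — 12 and 45 days from Aug 7, 2007 (when the board resolution is passed) are Aug 19, 2007 and Sep 21, 2007 respectively; done Aug 21, 2007 — within the window.
Step 2 — counting 51 days from Aug 21, 2007 (when the draft resolution is circulated) gives a deadline of Oct 11, 2007; done Oct 9, 2007 — timely.
Step 3 — counting 14 days from Oct 9, 2007 (when notice of the special meeting is given) gives a deadline of Oct 23, 2007; completed Oct 22, 2007, before the deadline.
Step 4 — 7 and 34 days from Nov 21, 2007 (end of the 30-day response period, which began when the information statement is filed on Oct 22, 2007) are Nov 28, 2007 and Dec 25, 2007 respectively; Dec 11, 2007 falls inside that range.
Step 5 — counting 114 days from Oct 9, 2007 (when notice of the special meeting is given) gives a deadline of Jan 31, 2008; Jan 27, 2008 is within that limit.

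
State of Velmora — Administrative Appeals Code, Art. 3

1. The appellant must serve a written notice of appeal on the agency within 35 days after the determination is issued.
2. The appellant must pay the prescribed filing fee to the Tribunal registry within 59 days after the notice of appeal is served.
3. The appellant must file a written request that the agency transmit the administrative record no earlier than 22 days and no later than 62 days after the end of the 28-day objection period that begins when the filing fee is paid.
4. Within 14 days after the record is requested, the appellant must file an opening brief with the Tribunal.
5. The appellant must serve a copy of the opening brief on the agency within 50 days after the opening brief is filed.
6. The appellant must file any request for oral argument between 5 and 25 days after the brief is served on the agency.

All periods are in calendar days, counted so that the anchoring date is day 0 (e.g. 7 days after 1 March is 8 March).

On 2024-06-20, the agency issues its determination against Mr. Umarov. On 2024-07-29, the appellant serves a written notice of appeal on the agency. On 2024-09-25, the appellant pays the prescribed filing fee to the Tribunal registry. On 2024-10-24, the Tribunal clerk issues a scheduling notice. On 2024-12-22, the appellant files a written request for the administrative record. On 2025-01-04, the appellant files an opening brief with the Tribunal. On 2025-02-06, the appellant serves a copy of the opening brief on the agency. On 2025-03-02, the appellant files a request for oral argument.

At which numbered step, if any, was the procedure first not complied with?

Step 1

Step 1 — counting 35 days from 2024-06-20 (when the determination is issued) gives a deadline of 2024-07-25; done 2024-07-29 — 4 days late.
The procedure was therefore not followed at step 1.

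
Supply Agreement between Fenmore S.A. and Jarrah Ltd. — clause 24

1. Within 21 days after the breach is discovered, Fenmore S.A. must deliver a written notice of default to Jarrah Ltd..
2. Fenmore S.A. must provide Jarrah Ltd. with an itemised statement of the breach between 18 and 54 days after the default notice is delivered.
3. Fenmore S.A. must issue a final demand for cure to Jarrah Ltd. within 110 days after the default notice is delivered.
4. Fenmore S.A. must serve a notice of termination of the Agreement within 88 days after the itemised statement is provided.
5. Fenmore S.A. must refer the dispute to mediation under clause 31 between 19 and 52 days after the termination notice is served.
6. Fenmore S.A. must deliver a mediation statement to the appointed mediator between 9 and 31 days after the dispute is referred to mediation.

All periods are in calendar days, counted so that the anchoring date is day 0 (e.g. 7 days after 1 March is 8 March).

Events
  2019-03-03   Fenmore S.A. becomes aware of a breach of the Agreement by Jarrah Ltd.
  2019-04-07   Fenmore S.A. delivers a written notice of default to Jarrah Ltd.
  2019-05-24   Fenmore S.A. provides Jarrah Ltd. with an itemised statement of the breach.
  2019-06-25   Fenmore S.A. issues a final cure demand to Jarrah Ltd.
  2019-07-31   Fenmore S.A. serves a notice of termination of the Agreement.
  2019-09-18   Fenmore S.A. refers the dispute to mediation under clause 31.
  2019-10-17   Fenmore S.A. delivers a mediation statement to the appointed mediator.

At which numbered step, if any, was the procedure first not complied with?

Step 1: 21 days after 2019-03-03 (when the breach is discovered) is 2019-03-24; done 2019-04-07 — 14 days late.
Later steps need not be reached.

Step 1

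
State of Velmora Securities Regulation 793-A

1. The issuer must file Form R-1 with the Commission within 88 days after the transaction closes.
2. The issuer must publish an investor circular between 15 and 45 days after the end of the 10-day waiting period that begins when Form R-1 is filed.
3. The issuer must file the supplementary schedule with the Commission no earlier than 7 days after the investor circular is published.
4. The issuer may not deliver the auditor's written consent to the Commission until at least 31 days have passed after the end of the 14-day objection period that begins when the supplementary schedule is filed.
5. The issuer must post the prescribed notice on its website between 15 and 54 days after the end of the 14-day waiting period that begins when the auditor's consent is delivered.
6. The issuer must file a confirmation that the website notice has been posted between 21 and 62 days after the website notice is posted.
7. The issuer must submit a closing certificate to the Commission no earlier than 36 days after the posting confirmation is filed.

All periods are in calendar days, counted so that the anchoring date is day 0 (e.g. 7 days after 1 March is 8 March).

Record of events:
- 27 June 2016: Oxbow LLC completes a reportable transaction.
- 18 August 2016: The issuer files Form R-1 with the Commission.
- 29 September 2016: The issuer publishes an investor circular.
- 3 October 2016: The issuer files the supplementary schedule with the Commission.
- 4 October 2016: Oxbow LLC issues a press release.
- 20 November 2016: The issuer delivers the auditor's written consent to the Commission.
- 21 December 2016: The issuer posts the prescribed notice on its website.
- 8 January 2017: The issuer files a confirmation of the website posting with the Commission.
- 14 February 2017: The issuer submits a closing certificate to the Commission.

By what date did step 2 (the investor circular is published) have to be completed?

Form R-1 is filed on 18 August 2016; the 10-day waiting period therefore ends 28 August 2016, and step 2 runs from that date. The window is 15–45 days after 28 August 2016; it closes on 12 October 2016.

12 October 2016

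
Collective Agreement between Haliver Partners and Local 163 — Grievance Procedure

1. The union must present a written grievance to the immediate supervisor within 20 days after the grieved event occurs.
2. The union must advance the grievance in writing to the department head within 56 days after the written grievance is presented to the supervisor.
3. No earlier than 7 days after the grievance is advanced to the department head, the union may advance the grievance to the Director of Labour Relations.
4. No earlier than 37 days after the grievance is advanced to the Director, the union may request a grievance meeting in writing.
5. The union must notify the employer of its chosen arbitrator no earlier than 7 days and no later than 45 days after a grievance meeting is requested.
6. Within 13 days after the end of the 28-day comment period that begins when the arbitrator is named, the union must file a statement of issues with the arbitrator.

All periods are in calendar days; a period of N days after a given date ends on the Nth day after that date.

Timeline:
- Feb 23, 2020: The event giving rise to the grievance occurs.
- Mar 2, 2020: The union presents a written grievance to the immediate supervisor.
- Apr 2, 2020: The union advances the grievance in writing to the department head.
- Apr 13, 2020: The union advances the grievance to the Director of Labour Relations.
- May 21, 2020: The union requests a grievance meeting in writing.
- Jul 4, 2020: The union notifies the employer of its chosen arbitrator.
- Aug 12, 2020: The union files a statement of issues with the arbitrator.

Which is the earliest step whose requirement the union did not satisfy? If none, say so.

None — every step was satisfied

Step 1: 20 days after Feb 23, 2020 (when the grieved event occurs) is Mar 14, 2020; Mar 2, 2020 is within that limit.
Step 2: 56 days after Mar 2, 2020 (when the written grievance is presented to the supervisor) is Apr 27, 2020; completed Apr 2, 2020, before the deadline.
Step 3: the earliest permitted date is 7 days after Apr 2, 2020 (when the grievance is advanced to the department head), i.e. Apr 9, 2020; Apr 13, 2020 is on or after that date.
Step 4: the earliest permitted date is 37 days after Apr 13, 2020 (when the grievance is advanced to the Director), i.e. May 20, 2020; done May 21, 2020 — permitted.
Step 5: the window is 7–45 days after May 21, 2020 (when a grievance meeting is requested), so May 28, 2020 through Jul 5, 2020; Jul 4, 2020 falls inside that range.
Step 6: 13 days after Aug 1, 2020 (end of the 28-day comment period, which began when the arbitrator is named on Jul 4, 2020) is Aug 14, 2020; done Aug 12, 2020 — timely.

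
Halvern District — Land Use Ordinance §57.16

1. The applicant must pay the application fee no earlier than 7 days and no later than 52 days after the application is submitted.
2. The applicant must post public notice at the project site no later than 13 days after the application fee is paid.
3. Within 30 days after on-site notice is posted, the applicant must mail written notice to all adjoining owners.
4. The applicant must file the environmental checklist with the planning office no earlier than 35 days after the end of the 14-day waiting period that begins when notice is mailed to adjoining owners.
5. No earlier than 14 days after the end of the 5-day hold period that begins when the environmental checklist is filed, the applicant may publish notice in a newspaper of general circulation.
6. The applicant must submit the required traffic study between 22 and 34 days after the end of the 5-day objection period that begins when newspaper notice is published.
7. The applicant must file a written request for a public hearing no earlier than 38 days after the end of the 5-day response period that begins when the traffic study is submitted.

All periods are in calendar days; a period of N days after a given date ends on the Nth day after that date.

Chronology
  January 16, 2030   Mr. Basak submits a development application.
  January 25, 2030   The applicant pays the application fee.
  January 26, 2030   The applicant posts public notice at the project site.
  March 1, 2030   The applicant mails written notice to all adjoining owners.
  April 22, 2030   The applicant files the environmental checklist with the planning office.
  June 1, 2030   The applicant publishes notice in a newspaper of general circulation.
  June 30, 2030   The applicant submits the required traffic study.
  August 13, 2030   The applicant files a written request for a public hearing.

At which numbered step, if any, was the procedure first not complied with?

Step 1 — 7 and 52 days from January 16, 2030 (when the application is submitted) are January 23, 2030 and March 9, 2030 respectively; done January 25, 2030, which is between those dates.
Step 2 — counting 13 days from January 25, 2030 (when the application fee is paid) gives a deadline of February 7, 2030; completed January 26, 2030, before the deadline.
Step 3 — counting 30 days from January 26, 2030 (when on-site notice is posted) gives a deadline of February 25, 2030; done March 1, 2030 — 4 days late.

Step 3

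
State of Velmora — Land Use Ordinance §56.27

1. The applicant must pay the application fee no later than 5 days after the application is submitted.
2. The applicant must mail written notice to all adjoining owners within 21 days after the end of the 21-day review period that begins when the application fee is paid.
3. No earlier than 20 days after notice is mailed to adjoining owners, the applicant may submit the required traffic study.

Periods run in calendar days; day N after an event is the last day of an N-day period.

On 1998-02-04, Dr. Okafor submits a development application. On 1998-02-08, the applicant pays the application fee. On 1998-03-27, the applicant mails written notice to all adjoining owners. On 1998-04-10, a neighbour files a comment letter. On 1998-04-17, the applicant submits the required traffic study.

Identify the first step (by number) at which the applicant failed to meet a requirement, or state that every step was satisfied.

Step 2

Step 1 — counting 5 days from 1998-02-04 (when the application is submitted) gives a deadline of 1998-02-09; 1998-02-08 is within that limit.
Step 2 — counting 21 days from 1998-03-01 (end of the 21-day review period, which began when the application fee is paid on 1998-02-08) gives a deadline of 1998-03-22; not done until 1998-03-27, 5 days after the deadline.
That is the first point of non-compliance.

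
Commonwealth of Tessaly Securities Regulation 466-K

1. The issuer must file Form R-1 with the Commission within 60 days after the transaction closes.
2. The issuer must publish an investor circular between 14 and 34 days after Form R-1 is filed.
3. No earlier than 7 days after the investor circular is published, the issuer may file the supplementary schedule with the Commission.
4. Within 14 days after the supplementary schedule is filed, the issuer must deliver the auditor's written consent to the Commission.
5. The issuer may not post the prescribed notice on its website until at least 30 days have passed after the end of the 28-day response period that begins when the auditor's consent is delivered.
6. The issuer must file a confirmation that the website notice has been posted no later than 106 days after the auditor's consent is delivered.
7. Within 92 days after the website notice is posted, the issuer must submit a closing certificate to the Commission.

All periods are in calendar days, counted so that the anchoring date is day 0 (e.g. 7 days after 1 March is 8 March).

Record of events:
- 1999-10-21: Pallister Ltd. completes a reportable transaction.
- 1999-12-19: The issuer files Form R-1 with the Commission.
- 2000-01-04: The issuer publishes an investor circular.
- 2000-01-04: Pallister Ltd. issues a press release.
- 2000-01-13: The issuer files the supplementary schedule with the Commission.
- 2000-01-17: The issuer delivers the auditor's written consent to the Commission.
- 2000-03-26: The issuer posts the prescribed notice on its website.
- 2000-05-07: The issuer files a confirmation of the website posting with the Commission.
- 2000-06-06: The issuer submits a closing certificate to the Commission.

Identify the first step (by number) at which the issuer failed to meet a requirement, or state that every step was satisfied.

Step 1: 60 days after 1999-10-21 (when the transaction closes) is 1999-12-20; 1999-12-19 is within that limit.
Step 2: the window is 14–34 days after 1999-12-19 (when Form R-1 is filed), so 2000-01-02 through 2000-01-22; 2000-01-04 falls inside that range.
Step 3: the earliest permitted date is 7 days after 2000-01-04 (when the investor circular is published), i.e. 2000-01-11; done 2000-01-13, after the minimum wait.
Step 4: 14 days after 2000-01-13 (when the supplementary schedule is filed) is 2000-01-27; 2000-01-17 is within that limit.
Step 5: the earliest permitted date is 30 days after 2000-02-14 (end of the 28-day response period, which began when the auditor's consent is delivered on 2000-01-17), i.e. 2000-03-15; done 2000-03-26, after the minimum wait.
Step 6: 106 days after 2000-01-17 (when the auditor's consent is delivered) is 2000-05-02; not done until 2000-05-07, 5 days after the deadline.

Step 6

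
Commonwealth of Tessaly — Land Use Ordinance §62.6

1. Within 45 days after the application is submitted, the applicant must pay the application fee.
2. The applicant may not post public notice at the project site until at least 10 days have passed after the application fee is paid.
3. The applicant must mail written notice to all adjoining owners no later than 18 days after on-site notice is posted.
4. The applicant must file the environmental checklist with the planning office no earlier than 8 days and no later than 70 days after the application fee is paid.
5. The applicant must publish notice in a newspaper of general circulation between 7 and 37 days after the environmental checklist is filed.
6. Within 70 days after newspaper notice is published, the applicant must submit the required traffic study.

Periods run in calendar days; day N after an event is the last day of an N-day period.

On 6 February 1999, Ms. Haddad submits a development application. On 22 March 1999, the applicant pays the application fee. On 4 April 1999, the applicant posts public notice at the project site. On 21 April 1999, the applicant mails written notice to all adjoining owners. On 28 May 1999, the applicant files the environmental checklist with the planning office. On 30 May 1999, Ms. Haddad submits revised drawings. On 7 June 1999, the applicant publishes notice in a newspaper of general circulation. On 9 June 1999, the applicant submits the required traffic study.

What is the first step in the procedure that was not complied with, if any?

(1) due by 6 February 1999 + 45 days = 23 March 1999; done 22 March 1999 — timely.
(2) permitted from 22 March 1999 + 10 days = 1 April 1999 onward; done 4 April 1999 — permitted.
(3) due by 4 April 1999 + 18 days = 22 April 1999; 21 April 1999 is within that limit.
(4) the permitted window runs from 22 March 1999 + 8 = 30 March 1999 to 22 March 1999 + 70 = 31 May 1999; 28 May 1999 falls inside that range.
(5) the permitted window runs from 28 May 1999 + 7 = 4 June 1999 to 28 May 1999 + 37 = 4 July 1999; 7 June 1999 falls inside that range.
(6) due by 7 June 1999 + 70 days = 16 August 1999; 9 June 1999 is within that limit.

None — every step was satisfied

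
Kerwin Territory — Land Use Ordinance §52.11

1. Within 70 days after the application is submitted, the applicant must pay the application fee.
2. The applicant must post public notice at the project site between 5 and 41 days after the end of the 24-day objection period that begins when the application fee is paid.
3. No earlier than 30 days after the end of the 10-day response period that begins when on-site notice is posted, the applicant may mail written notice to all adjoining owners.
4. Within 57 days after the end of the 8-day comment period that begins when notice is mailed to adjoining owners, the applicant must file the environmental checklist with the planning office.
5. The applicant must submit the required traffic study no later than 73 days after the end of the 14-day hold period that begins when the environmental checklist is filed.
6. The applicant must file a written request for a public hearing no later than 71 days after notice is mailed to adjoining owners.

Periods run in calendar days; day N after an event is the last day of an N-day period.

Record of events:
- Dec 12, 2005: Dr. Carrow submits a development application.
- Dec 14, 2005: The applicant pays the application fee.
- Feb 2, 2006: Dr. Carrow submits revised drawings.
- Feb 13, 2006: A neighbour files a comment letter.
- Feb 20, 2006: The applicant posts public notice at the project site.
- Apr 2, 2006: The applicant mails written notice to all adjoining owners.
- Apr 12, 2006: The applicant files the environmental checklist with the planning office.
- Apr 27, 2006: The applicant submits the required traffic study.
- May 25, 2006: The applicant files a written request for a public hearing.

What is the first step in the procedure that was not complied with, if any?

Step 2

Step 1 — counting 70 days from Dec 12, 2005 (when the application is submitted) gives a deadline of Feb 20, 2006; completed Dec 14, 2005, before the deadline.
Step 2 — 5 and 41 days from Jan 7, 2006 (end of the 24-day objection period, which began when the application fee is paid on Dec 14, 2005) are Jan 12, 2006 and Feb 17, 2006 respectively; Feb 20, 2006 is 3 days past the end of the window.
The procedure was therefore not followed at step 2.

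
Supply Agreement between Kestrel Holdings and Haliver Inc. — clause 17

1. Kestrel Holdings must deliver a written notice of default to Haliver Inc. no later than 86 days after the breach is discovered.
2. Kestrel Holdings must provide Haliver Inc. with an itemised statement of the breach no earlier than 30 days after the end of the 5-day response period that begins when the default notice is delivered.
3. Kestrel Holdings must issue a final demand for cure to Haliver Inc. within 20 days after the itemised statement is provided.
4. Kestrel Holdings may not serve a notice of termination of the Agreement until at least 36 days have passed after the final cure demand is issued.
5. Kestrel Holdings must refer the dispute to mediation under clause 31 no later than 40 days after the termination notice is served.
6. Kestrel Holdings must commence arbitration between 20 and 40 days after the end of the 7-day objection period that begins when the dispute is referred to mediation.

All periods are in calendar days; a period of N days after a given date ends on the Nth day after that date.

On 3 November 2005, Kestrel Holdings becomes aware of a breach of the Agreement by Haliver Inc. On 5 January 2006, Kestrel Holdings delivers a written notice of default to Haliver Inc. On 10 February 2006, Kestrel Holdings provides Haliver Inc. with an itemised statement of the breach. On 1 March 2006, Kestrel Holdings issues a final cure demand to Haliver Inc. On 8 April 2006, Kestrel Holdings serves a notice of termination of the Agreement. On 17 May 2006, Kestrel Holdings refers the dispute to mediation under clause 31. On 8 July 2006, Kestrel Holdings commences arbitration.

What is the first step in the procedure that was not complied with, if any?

Step 6

(1) due by 3 November 2005 + 86 days = 28 January 2006; done 5 January 2006 — timely.
(2) permitted from 10 January 2006 + 30 days = 9 February 2006 onward; 10 February 2006 is on or after that date.
(3) due by 10 February 2006 + 20 days = 2 March 2006; completed 1 March 2006, before the deadline.
(4) permitted from 1 March 2006 + 36 days = 6 April 2006 onward; 8 April 2006 is on or after that date.
(5) due by 8 April 2006 + 40 days = 18 May 2006; completed 17 May 2006, before the deadline.
(6) the permitted window runs from 24 May 2006 + 20 = 13 June 2006 to 24 May 2006 + 40 = 3 July 2006; 8 July 2006 is 5 days past the end of the window.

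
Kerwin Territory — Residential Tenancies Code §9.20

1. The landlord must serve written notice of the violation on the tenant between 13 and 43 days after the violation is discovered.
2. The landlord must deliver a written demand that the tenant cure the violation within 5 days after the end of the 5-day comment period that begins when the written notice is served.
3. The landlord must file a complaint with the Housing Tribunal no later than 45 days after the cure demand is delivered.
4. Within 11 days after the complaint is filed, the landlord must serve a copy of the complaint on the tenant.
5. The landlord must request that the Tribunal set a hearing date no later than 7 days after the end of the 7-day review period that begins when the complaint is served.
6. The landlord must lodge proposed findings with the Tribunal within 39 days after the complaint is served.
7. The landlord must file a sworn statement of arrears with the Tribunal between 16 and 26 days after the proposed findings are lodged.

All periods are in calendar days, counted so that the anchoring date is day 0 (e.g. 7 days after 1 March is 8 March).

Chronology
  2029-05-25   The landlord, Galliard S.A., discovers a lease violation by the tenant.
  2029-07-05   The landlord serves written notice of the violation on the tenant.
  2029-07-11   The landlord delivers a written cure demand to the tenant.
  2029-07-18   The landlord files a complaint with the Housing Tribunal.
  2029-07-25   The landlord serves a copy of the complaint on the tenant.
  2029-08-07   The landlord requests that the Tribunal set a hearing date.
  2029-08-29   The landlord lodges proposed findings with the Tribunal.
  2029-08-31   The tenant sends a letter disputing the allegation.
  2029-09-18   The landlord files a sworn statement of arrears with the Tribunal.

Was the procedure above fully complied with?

Step 1 — 13 and 43 days from 2029-05-25 (when the violation is discovered) are 2029-06-07 and 2029-07-07 respectively; done 2029-07-05 — within the window.
Step 2 — counting 5 days from 2029-07-10 (end of the 5-day comment period, which began when the written notice is served on 2029-07-05) gives a deadline of 2029-07-15; 2029-07-11 is within that limit.
Step 3 — counting 45 days from 2029-07-11 (when the cure demand is delivered) gives a deadline of 2029-08-25; 2029-07-18 is within that limit.
Step 4 — counting 11 days from 2029-07-18 (when the complaint is filed) gives a deadline of 2029-07-29; 2029-07-25 is within that limit.
Step 5 — counting 7 days from 2029-08-01 (end of the 7-day review period, which began when the complaint is served on 2029-07-25) gives a deadline of 2029-08-08; 2029-08-07 is within that limit.
Step 6 — counting 39 days from 2029-07-25 (when the complaint is served) gives a deadline of 2029-09-02; done 2029-08-29 — timely.
Step 7 — 16 and 26 days from 2029-08-29 (when the proposed findings are lodged) are 2029-09-14 and 2029-09-24 respectively; done 2029-09-18, which is between those dates.

Yes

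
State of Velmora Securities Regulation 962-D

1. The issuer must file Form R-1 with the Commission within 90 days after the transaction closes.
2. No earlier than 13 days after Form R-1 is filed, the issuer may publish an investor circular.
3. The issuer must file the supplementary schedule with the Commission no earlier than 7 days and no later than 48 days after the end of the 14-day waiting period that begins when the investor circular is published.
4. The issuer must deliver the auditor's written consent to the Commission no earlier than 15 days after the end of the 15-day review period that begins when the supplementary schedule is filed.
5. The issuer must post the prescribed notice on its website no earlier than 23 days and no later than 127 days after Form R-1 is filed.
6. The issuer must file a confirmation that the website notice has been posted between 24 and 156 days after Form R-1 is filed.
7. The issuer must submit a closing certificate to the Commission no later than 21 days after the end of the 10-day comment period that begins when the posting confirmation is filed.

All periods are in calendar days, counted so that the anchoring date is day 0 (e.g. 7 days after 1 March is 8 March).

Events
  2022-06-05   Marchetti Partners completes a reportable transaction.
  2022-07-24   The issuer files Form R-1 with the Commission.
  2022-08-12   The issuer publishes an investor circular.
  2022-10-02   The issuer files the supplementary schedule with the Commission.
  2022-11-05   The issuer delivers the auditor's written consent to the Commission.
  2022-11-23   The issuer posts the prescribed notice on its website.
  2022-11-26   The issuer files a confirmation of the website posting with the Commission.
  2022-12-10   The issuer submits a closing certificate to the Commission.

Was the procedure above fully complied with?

Yes

Step 1 — counting 90 days from 2022-06-05 (when the transaction closes) gives a deadline of 2022-09-03; 2022-07-24 is within that limit.
Step 2 — must wait 13 days from 2022-07-24 (when Form R-1 is filed), so not before 2022-08-06; done 2022-08-12, after the minimum wait.
Step 3 — 7 and 48 days from 2022-08-26 (end of the 14-day waiting period, which began when the investor circular is published on 2022-08-12) are 2022-09-02 and 2022-10-13 respectively; 2022-10-02 falls inside that range.
Step 4 — must wait 15 days from 2022-10-17 (end of the 15-day review period, which began when the supplementary schedule is filed on 2022-10-02), so not before 2022-11-01; 2022-11-05 is on or after that date.
Step 5 — 23 and 127 days from 2022-07-24 (when Form R-1 is filed) are 2022-08-16 and 2022-11-28 respectively; 2022-11-23 falls inside that range.
Step 6 — 24 and 156 days from 2022-07-24 (when Form R-1 is filed) are 2022-08-17 and 2022-12-27 respectively; done 2022-11-26 — within the window.
Step 7 — counting 21 days from 2022-12-06 (end of the 10-day comment period, which began when the posting confirmation is filed on 2022-11-26) gives a deadline of 2022-12-27; 2022-12-10 is within that limit.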